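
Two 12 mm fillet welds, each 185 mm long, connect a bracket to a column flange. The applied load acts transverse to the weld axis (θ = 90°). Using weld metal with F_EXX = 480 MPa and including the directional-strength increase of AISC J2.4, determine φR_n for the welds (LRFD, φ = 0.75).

t_e = 0.707 × 12 = 8.484 mm; A_we = 8.484 × 370 = 3139 mm².
Directional factor: 1.0 + 0.5 sin^1.5(90°) = 1.5.
F_nw = 0.6 × 480 × 1.5 = 432 MPa.
φR_n = 0.75 × 432 × 3139 × 10⁻³ = 1017 kN.

φR_n ≈ 1020 kN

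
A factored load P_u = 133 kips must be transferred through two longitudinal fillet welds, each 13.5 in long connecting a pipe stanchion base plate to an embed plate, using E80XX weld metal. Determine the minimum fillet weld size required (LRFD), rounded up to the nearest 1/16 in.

E80XX → F_EXX = 80 ksi.
Total weld length L = 27 in.
Required throat t_e = P_u / (φ × 0.6 F_EXX × L) = 133 / (0.75 × 0.6 × 80 × 27) = 0.1368 in.
Required leg w = t_e / 0.707 = 0.1935 in → use 1/4 in.

w = 1/4 in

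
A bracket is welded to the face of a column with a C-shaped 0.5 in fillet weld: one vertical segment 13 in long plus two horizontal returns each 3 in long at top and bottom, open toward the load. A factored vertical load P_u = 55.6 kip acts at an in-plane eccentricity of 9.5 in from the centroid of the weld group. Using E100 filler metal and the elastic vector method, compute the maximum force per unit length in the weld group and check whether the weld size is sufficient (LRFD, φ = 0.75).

E100XX → F_EXX = 100 ksi.
Total weld length L_w = 19 in. Treat welds as unit-width lines.
Centroid: x̄ = 2×3×1.5 / 19 = 0.4737 in from the vertical weld.
Polar moment about centroid: J = I_x + I_y = [13³/12 + 2×3×6.5²] + [13×0.4737² + 2(3³/12 + 3×1.026²)] = 450.3 in³.
Direct shear f_v = P/L_w = 55.6 / 19 = 2.926 kip/in (vertical).
Torsion M = P·e = 55.6 × 9.5 = 528.2 kip·in.
Critical point at (x, y) = (2.526, 6.5) from centroid. f_tx = M·y/J = 7.624 kip/in; f_ty = M·x/J = 2.963 kip/in.
Resultant f_max = √[f_tx² + (f_v + f_ty)²] = √[7.624² + (2.926 + 2.963)²] = 9.634 kip/in.
Capacity per unit length: φr_n = 0.75 × 0.6 × 100 × (0.707 × 0.5) = 15.91 kip/in.
9.634 ≤ 15.91 → adequate.

f_max ≈ 9.63 kip/in; adequate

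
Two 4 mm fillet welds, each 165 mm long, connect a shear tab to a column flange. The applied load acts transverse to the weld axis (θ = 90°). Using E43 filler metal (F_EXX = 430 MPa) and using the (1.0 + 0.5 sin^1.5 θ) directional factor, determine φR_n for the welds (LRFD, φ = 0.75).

φR_n ≈ 271 kN

t_e = 0.707 × 4 = 2.828 mm; A_we = 2.828 × 330 = 933.2 mm².
Directional factor: 1.0 + 0.5 sin^1.5(90°) = 1.5.
F_nw = 0.6 × 430 × 1.5 = 387 MPa.
φR_n = 0.75 × 387 × 933.2 × 10⁻³ = 270.9 kN.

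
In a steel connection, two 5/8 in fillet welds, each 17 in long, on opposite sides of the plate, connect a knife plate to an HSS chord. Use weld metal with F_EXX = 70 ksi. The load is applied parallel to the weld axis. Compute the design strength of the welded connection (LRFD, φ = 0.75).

Effective throat t_e = 0.707 × 0.625 = 0.4419 in.
Total length L = 34 in; A_we = 0.4419 × 34 = 15.02 in².
F_nw = 0.6 F_EXX = 0.6 × 70 = 42 ksi.
φR_n = 0.75 × 42 × 15.02 = 473.2 kip.

φR_n ≈ 473 kip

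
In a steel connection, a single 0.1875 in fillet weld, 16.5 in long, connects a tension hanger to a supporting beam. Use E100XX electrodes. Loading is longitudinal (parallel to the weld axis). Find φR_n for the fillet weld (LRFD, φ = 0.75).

φR_n ≈ 98.4 kip

E100XX → F_EXX = 100 ksi.
Effective throat t_e = 0.707 × 0.1875 = 0.1326 in.
Total length L = 16.5 in; A_we = 0.1326 × 16.5 = 2.187 in².
F_nw = 0.6 F_EXX = 0.6 × 100 = 60 ksi.
φR_n = 0.75 × 60 × 2.187 = 98.43 kip.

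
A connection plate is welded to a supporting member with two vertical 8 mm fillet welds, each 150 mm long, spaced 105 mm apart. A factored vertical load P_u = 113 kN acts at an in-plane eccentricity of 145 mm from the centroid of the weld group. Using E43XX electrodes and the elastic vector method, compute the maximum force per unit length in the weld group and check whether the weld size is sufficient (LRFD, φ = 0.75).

E43XX → F_EXX = 430 MPa.
Total weld length L_w = 300 mm. Treat welds as unit-width lines.
Polar moment about centroid: J = 2[d³/12 + d(b/2)²] = 2[150³/12 + 150×52.5²] = 1389000 mm³.
Direct shear f_v = P/L_w = 113×10³ / 300 = 376.7 N/mm (vertical).
Torsion M = P·e = 113×10³ × 145 = 16385000 N·mm.
Critical point at (x, y) = (52.5, 75) from centroid. f_tx = M·y/J = 884.5 N/mm; f_ty = M·x/J = 619.1 N/mm.
Resultant f_max = √[f_tx² + (f_v + f_ty)²] = √[884.5² + (376.7 + 619.1)²] = 1332 N/mm.
Capacity per unit length: φr_n = 0.75 × 0.6 × 430 × (0.707 × 8) = 1094 N/mm.
1332 > 1094 → NOT adequate.

f_max ≈ 1330 N/mm; NOT adequate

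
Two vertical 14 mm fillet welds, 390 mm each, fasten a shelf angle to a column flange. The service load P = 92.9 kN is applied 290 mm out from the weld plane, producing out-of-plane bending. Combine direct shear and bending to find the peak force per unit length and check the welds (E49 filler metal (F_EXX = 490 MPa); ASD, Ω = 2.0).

L_w = 2 × 390 = 780 mm; section modulus (unit throat) S = 2 × L²/6 = 50700 mm².
Direct shear f_v = P/L_w = 92.9×10³/780 = 119.1 N/mm.
Moment M = P × e = 92.9×10³ × 290 = 26941000 N·mm; bending f_b = M/S = 531.4 N/mm.
f_max = √(f_v² + f_b²) = √(119.1² + 531.4²) = 544.6 N/mm.
r_n/Ω = (1/2.0) × 0.6 × 490 × (0.707 × 14) = 1455 N/mm → adequate.

f_max ≈ 545 N/mm; adequate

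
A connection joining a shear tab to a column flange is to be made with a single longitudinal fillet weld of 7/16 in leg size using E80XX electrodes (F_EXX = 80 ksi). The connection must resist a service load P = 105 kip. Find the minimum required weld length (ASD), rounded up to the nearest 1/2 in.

L = 14.5 in

Throat t_e = 0.707 × 0.4375 = 0.3093 in.
r_n/Ω = (0.6 × 80 × 0.3093) / 2.0 = 7.423 kip/in.
L_req = P / (r_n/Ω) = 105 / 7.423 = 14.14 in total.
Round up → use L = 14.5 in.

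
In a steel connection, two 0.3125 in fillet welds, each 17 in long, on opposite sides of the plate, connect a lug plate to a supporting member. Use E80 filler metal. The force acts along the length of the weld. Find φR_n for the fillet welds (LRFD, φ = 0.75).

E80XX → F_EXX = 80 ksi.
Effective throat t_e = 0.707 × 0.3125 = 0.2209 in.
Total length L = 34 in; A_we = 0.2209 × 34 = 7.512 in².
F_nw = 0.6 F_EXX = 0.6 × 80 = 48 ksi.
φR_n = 0.75 × 48 × 7.512 = 270.4 kips.

φR_n ≈ 270 kips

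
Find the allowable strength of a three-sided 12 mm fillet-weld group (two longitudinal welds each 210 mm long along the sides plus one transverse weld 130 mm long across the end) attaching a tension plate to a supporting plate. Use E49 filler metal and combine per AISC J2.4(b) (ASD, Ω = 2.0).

E49XX → F_EXX = 490 MPa.
t_e = 0.707 × 12 = 8.484 mm.
R_nwl = 0.6 × 490 × 8.484 × 420 × 10⁻³ = 1048 kN (longitudinal, 2 welds).
R_nwt = 0.6 × 490 × 8.484 × 130 × 10⁻³ = 324.3 kN (transverse, base value).
(i) R_nwl + R_nwt = 1372 kN; (ii) 0.85 R_nwl + 1.5 R_nwt = 1377 kN.
R_n = max = 1377 kN [governs: (ii)]; R_n/Ω = 688.4 kN.

R_n/Ω ≈ 688 kN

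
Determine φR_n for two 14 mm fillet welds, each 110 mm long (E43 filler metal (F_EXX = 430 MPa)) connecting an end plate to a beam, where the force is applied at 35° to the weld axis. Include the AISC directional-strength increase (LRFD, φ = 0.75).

φR_n ≈ 513 kN

t_e = 0.707 × 14 = 9.898 mm; A_we = 9.898 × 220 = 2178 mm².
Directional factor: 1.0 + 0.5 sin^1.5(35°) = 1.217.
F_nw = 0.6 × 430 × 1.217 = 314 MPa.
φR_n = 0.75 × 314 × 2178 × 10⁻³ = 512.9 kN.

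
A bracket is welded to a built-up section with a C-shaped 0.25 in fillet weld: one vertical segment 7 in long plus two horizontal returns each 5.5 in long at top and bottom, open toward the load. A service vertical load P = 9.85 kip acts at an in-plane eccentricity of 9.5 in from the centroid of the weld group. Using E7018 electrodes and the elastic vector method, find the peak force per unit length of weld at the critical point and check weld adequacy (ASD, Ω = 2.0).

E70XX → F_EXX = 70 ksi.
Total weld length L_w = 18 in. Treat welds as unit-width lines.
Centroid: x̄ = 2×5.5×2.75 / 18 = 1.681 in from the vertical weld.
Polar moment about centroid: J = I_x + I_y = [7³/12 + 2×5.5×3.5²] + [7×1.681² + 2(5.5³/12 + 5.5×1.069²)] = 223.4 in³.
Direct shear f_v = P/L_w = 9.85 / 18 = 0.5472 kip/in (vertical).
Torsion M = P·e = 9.85 × 9.5 = 93.575 kip·in.
Critical point at (x, y) = (3.819, 3.5) from centroid. f_tx = M·y/J = 1.466 kip/in; f_ty = M·x/J = 1.6 kip/in.
Resultant f_max = √[f_tx² + (f_v + f_ty)²] = √[1.466² + (0.5472 + 1.6)²] = 2.6 kip/in.
Capacity per unit length: r_n/Ω = (1/2.0) × 0.6 × 70 × (0.707 × 0.25) = 3.712 kip/in.
2.6 ≤ 3.712 → adequate.

f_max ≈ 2.6 kip/in; adequate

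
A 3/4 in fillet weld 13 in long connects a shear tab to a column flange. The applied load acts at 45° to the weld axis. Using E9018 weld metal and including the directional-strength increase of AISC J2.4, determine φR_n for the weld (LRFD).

E90XX → F_EXX = 90 ksi.
t_e = 0.707 × 0.75 = 0.5302 in; A_we = 0.5302 × 13 = 6.893 in².
Directional factor: 1.0 + 0.5 sin^1.5(45°) = 1.297.
F_nw = 0.6 × 90 × 1.297 = 70.05 ksi.
φR_n = 0.75 × 70.05 × 6.893 = 362.2 kips.

φR_n ≈ 362 kips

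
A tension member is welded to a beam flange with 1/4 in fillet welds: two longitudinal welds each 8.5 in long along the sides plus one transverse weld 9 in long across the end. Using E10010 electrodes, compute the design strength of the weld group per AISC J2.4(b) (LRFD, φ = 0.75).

E100XX → F_EXX = 100 ksi.
t_e = 0.707 × 0.25 = 0.1767 in.
R_nwl = 0.6 × 100 × 0.1767 × 17 = 180.3 kips (longitudinal, 2 welds).
R_nwt = 0.6 × 100 × 0.1767 × 9 = 95.44 kips (transverse, base value).
(i) R_nwl + R_nwt = 275.7 kips; (ii) 0.85 R_nwl + 1.5 R_nwt = 296.4 kips.
R_n = max = 296.4 kips [governs: (ii)]; φR_n = 222.3 kips.

φR_n ≈ 222 kips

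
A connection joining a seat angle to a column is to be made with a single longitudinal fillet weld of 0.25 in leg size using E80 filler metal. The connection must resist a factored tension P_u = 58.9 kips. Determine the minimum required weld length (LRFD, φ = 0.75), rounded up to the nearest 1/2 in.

E80XX → F_EXX = 80 ksi.
Throat t_e = 0.707 × 0.25 = 0.1767 in.
φr_n = 0.75 × 0.6 × 80 × 0.1767 = 6.363 kips/in.
L_req = P_u / φr_n = 58.9 / 6.363 = 9.257 in total.
Round up → use L = 9.5 in.

L = 9.5 in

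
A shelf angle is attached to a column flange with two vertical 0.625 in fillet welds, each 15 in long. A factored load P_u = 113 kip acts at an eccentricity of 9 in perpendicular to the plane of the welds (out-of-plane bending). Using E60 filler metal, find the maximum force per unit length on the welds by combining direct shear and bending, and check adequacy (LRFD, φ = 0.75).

f_max ≈ 14.1 kip/in; NOT adequate

E60XX → F_EXX = 60 ksi.
L_w = 2 × 15 = 30 in; section modulus (unit throat) S = 2 × L²/6 = 75 in².
Direct shear f_v = P/L_w = 113/30 = 3.767 kip/in.
Moment M = P × e = 113 × 9 = 1017 kip·in; bending f_b = M/S = 13.56 kip/in.
f_max = √(f_v² + f_b²) = √(3.767² + 13.56²) = 14.07 kip/in.
φr_n = 0.75 × 0.6 × 60 × (0.707 × 0.625) = 11.93 kip/in → NOT adequate.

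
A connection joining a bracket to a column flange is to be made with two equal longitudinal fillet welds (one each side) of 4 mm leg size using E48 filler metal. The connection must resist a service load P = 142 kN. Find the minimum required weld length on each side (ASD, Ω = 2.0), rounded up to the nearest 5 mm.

E48XX → F_EXX = 480 MPa.
Throat t_e = 0.707 × 4 = 2.828 mm.
r_n/Ω = (0.6 × 480 × 2.828) / 2.0 = 407.2 N/mm = 0.4072 kN/mm.
L_req = P / (r_n/Ω) = 142 / 0.4072 = 348.7 mm total.
Per side: 348.7 / 2 = 174.3 mm.
Round up → use L = 175 mm on each side.

L = 175 mm on each side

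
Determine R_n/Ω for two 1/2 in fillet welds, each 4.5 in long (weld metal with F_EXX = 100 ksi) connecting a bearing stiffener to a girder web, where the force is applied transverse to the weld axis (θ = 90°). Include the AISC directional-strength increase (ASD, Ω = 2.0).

R_n/Ω ≈ 143 kips

t_e = 0.707 × 0.5 = 0.3535 in; A_we = 0.3535 × 9 = 3.181 in².
Directional factor: 1.0 + 0.5 sin^1.5(90°) = 1.5.
F_nw = 0.6 × 100 × 1.5 = 90 ksi.
R_n/Ω = (90 × 3.181) / 2.0 = 143.2 kips.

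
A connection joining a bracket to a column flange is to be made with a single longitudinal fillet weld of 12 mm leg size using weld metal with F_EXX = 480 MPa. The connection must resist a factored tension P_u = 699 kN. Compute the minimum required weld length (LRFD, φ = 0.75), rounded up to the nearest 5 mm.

L = 385 mm

Throat t_e = 0.707 × 12 = 8.484 mm.
φr_n = 0.75 × 0.6 × 480 × 8.484 × 10⁻³ = 1.833 kN/mm.
L_req = P_u / φr_n = 699 / 1.833 = 381.4 mm total.
Round up → use L = 385 mm.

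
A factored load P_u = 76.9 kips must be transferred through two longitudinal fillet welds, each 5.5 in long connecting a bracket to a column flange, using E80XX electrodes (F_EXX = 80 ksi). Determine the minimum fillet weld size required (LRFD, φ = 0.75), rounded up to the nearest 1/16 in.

w = 5/16 in

Total weld length L = 11 in.
Required throat t_e = P_u / (φ × 0.6 F_EXX × L) = 76.9 / (0.75 × 0.6 × 80 × 11) = 0.1942 in.
Required leg w = t_e / 0.707 = 0.2747 in → use 5/16 in.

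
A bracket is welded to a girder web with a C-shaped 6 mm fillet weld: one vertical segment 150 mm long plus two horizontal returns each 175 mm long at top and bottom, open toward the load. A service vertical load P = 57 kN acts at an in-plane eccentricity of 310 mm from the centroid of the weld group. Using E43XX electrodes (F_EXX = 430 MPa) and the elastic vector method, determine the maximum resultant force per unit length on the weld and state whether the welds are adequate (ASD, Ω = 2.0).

Total weld length L_w = 500 mm. Treat welds as unit-width lines.
Centroid: x̄ = 2×175×87.5 / 500 = 61.25 mm from the vertical weld.
Polar moment about centroid: J = I_x + I_y = [150³/12 + 2×175×75²] + [150×61.25² + 2(175³/12 + 175×26.25²)] = 3947000 mm³.
Direct shear f_v = P/L_w = 57×10³ / 500 = 114 N/mm (vertical).
Torsion M = P·e = 57×10³ × 310 = 17670000 N·mm.
Critical point at (x, y) = (113.8, 75) from centroid. f_tx = M·y/J = 335.7 N/mm; f_ty = M·x/J = 509.2 N/mm.
Resultant f_max = √[f_tx² + (f_v + f_ty)²] = √[335.7² + (114 + 509.2)²] = 707.9 N/mm.
Capacity per unit length: r_n/Ω = (1/2.0) × 0.6 × 430 × (0.707 × 6) = 547.2 N/mm.
707.9 > 547.2 → NOT adequate.

f_max ≈ 708 N/mm; NOT adequate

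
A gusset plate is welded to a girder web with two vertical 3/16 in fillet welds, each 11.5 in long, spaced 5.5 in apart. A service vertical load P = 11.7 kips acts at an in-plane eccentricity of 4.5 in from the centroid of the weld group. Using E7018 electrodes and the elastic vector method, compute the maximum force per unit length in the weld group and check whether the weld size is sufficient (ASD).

E70XX → F_EXX = 70 ksi.
Total weld length L_w = 23 in. Treat welds as unit-width lines.
Polar moment about centroid: J = 2[d³/12 + d(b/2)²] = 2[11.5³/12 + 11.5×2.75²] = 427.4 in³.
Direct shear f_v = P/L_w = 11.7 / 23 = 0.5087 kip/in (vertical).
Torsion M = P·e = 11.7 × 4.5 = 52.65 kip·in.
Critical point at (x, y) = (2.75, 5.75) from centroid. f_tx = M·y/J = 0.7083 kip/in; f_ty = M·x/J = 0.3388 kip/in.
Resultant f_max = √[f_tx² + (f_v + f_ty)²] = √[0.7083² + (0.5087 + 0.3388)²] = 1.104 kip/in.
Capacity per unit length: r_n/Ω = (1/2.0) × 0.6 × 70 × (0.707 × 0.1875) = 2.784 kip/in.
1.104 ≤ 2.784 → adequate.

f_max ≈ 1.1 kip/in; adequate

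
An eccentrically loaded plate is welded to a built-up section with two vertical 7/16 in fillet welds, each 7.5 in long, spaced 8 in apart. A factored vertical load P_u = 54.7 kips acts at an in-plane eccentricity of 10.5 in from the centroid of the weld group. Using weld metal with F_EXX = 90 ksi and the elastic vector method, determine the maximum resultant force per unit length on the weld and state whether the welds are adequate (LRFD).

Total weld length L_w = 15 in. Treat welds as unit-width lines.
Polar moment about centroid: J = 2[d³/12 + d(b/2)²] = 2[7.5³/12 + 7.5×4²] = 310.3 in³.
Direct shear f_v = P/L_w = 54.7 / 15 = 3.647 kip/in (vertical).
Torsion M = P·e = 54.7 × 10.5 = 574.35 kip·in.
Critical point at (x, y) = (4, 3.75) from centroid. f_tx = M·y/J = 6.941 kip/in; f_ty = M·x/J = 7.404 kip/in.
Resultant f_max = √[f_tx² + (f_v + f_ty)²] = √[6.941² + (3.647 + 7.404)²] = 13.05 kip/in.
Capacity per unit length: φr_n = 0.75 × 0.6 × 90 × (0.707 × 0.4375) = 12.53 kip/in.
13.05 > 12.53 → NOT adequate.

f_max ≈ 13 kip/in; NOT adequate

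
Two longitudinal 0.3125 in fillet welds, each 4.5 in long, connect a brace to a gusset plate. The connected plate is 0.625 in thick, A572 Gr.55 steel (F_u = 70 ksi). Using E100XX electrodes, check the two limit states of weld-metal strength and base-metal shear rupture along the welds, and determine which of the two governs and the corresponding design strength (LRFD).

E100XX → F_EXX = 100 ksi.
t_e = 0.707 × 0.3125 = 0.2209 in; L = 9 in.
Weld metal: φR_n = 0.75 × 0.6 × 100 × 0.2209 × 9 = 89.48 kips.
Base metal (shear rupture): φR_n = 0.75 × 0.6 × 70 × 0.625 × 9 = 177.2 kips.
Governing: weld metal.

φR_n ≈ 89.5 kips (weld metal governs)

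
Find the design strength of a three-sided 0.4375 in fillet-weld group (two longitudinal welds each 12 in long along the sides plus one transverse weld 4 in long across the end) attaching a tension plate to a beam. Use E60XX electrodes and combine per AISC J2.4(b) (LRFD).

φR_n ≈ 234 kips

E60XX → F_EXX = 60 ksi.
t_e = 0.707 × 0.4375 = 0.3093 in.
R_nwl = 0.6 × 60 × 0.3093 × 24 = 267.2 kips (longitudinal, 2 welds).
R_nwt = 0.6 × 60 × 0.3093 × 4 = 44.54 kips (transverse, base value).
(i) R_nwl + R_nwt = 311.8 kips; (ii) 0.85 R_nwl + 1.5 R_nwt = 294 kips.
R_n = max = 311.8 kips [governs: (i)]; φR_n = 233.8 kips.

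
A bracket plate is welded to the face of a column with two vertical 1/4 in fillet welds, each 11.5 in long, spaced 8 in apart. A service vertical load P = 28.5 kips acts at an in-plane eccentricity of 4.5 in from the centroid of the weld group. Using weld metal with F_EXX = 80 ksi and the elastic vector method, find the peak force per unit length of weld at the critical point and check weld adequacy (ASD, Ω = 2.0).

f_max ≈ 2.38 kip/in; adequate

Total weld length L_w = 23 in. Treat welds as unit-width lines.
Polar moment about centroid: J = 2[d³/12 + d(b/2)²] = 2[11.5³/12 + 11.5×4²] = 621.5 in³.
Direct shear f_v = P/L_w = 28.5 / 23 = 1.239 kip/in (vertical).
Torsion M = P·e = 28.5 × 4.5 = 128.25 kip·in.
Critical point at (x, y) = (4, 5.75) from centroid. f_tx = M·y/J = 1.187 kip/in; f_ty = M·x/J = 0.8255 kip/in.
Resultant f_max = √[f_tx² + (f_v + f_ty)²] = √[1.187² + (1.239 + 0.8255)²] = 2.381 kip/in.
Capacity per unit length: r_n/Ω = (1/2.0) × 0.6 × 80 × (0.707 × 0.25) = 4.242 kip/in.
2.381 ≤ 4.242 → adequate.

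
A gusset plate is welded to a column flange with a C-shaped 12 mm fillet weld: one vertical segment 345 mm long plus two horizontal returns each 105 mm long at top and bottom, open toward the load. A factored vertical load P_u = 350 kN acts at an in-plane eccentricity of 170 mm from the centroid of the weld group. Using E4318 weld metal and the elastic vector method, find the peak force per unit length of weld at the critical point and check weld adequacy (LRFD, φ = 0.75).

E43XX → F_EXX = 430 MPa.
Total weld length L_w = 555 mm. Treat welds as unit-width lines.
Centroid: x̄ = 2×105×52.5 / 555 = 19.86 mm from the vertical weld.
Polar moment about centroid: J = I_x + I_y = [345³/12 + 2×105×172.5²] + [345×19.86² + 2(105³/12 + 105×32.64²)] = 10220000 mm³.
Direct shear f_v = P/L_w = 350×10³ / 555 = 630.6 N/mm (vertical).
Torsion M = P·e = 350×10³ × 170 = 59500000 N·mm.
Critical point at (x, y) = (85.14, 172.5) from centroid. f_tx = M·y/J = 1004 N/mm; f_ty = M·x/J = 495.5 N/mm.
Resultant f_max = √[f_tx² + (f_v + f_ty)²] = √[1004² + (630.6 + 495.5)²] = 1509 N/mm.
Capacity per unit length: φr_n = 0.75 × 0.6 × 430 × (0.707 × 12) = 1642 N/mm.
1509 ≤ 1642 → adequate.

f_max ≈ 1510 N/mm; adequate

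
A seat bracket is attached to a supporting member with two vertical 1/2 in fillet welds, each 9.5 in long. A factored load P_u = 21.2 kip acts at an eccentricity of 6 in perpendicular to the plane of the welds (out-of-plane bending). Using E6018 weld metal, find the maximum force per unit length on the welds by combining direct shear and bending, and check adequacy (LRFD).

E60XX → F_EXX = 60 ksi.
L_w = 2 × 9.5 = 19 in; section modulus (unit throat) S = 2 × L²/6 = 30.08 in².
Direct shear f_v = P/L_w = 21.2/19 = 1.116 kip/in.
Moment M = P × e = 21.2 × 6 = 127.2 kip·in; bending f_b = M/S = 4.228 kip/in.
f_max = √(f_v² + f_b²) = √(1.116² + 4.228²) = 4.373 kip/in.
φr_n = 0.75 × 0.6 × 60 × (0.707 × 0.5) = 9.544 kip/in → adequate.

f_max ≈ 4.37 kip/in; adequate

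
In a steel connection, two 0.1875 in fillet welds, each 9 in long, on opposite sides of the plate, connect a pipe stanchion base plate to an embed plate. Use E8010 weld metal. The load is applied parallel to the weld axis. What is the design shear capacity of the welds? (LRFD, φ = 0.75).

φR_n ≈ 85.9 kip

E80XX → F_EXX = 80 ksi.
Effective throat t_e = 0.707 × 0.1875 = 0.1326 in.
Total length L = 18 in; A_we = 0.1326 × 18 = 2.386 in².
F_nw = 0.6 F_EXX = 0.6 × 80 = 48 ksi.
φR_n = 0.75 × 48 × 2.386 = 85.9 kip.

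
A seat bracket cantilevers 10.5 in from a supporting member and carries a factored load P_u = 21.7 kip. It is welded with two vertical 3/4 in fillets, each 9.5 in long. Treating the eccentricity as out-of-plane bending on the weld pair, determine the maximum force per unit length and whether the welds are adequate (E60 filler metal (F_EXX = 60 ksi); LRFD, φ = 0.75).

f_max ≈ 7.66 kip/in; adequate

L_w = 2 × 9.5 = 19 in; section modulus (unit throat) S = 2 × L²/6 = 30.08 in².
Direct shear f_v = P/L_w = 21.7/19 = 1.142 kip/in.
Moment M = P × e = 21.7 × 10.5 = 227.85 kip·in; bending f_b = M/S = 7.574 kip/in.
f_max = √(f_v² + f_b²) = √(1.142² + 7.574²) = 7.66 kip/in.
φr_n = 0.75 × 0.6 × 60 × (0.707 × 0.75) = 14.32 kip/in → adequate.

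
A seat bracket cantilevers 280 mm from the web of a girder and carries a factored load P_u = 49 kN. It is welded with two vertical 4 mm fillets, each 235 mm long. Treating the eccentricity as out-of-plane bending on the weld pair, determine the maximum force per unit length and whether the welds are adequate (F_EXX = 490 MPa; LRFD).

f_max ≈ 753 N/mm; NOT adequate

L_w = 2 × 235 = 470 mm; section modulus (unit throat) S = 2 × L²/6 = 18410 mm².
Direct shear f_v = P/L_w = 49×10³/470 = 104.3 N/mm.
Moment M = P × e = 49×10³ × 280 = 13720000 N·mm; bending f_b = M/S = 745.3 N/mm.
f_max = √(f_v² + f_b²) = √(104.3² + 745.3²) = 752.6 N/mm.
φr_n = 0.75 × 0.6 × 490 × (0.707 × 4) = 623.6 N/mm → NOT adequate.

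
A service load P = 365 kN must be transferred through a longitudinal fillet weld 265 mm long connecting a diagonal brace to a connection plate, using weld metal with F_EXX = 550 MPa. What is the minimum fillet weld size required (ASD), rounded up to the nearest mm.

w = 12 mm

Total weld length L = 265 mm.
Required throat t_e = P × Ω / (0.6 F_EXX × L) = 365 × 2.0 / (0.6 × 550 × 265 × 10⁻³) = 8.348 mm.
Required leg w = t_e / 0.707 = 11.81 mm → use 12 mm.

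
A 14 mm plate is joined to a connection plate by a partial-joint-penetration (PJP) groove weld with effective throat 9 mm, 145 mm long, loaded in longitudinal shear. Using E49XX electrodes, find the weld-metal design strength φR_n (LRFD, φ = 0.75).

E49XX → F_EXX = 490 MPa.
Effective throat (given) t_e = 9 mm.
A_we = 9 × 145 = 1305 mm².
F_nw = 0.6 F_EXX = 294 MPa.
φR_n = 0.75 × 294 × 1305 × 10⁻³ = 287.8 kN.

φR_n ≈ 288 kN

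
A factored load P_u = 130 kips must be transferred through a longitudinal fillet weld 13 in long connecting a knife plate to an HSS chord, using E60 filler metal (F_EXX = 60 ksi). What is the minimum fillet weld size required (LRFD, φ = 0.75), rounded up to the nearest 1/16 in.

Total weld length L = 13 in.
Required throat t_e = P_u / (φ × 0.6 F_EXX × L) = 130 / (0.75 × 0.6 × 60 × 13) = 0.3704 in.
Required leg w = t_e / 0.707 = 0.5239 in → use 9/16 in.

w = 9/16 in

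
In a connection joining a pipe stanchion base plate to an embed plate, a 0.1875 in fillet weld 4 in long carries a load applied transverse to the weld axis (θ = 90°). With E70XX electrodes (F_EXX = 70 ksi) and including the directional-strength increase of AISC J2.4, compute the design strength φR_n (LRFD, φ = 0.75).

φR_n ≈ 25.1 kip

t_e = 0.707 × 0.1875 = 0.1326 in; A_we = 0.1326 × 4 = 0.5302 in².
Directional factor: 1.0 + 0.5 sin^1.5(90°) = 1.5.
F_nw = 0.6 × 70 × 1.5 = 63 ksi.
φR_n = 0.75 × 63 × 0.5302 = 25.05 kip.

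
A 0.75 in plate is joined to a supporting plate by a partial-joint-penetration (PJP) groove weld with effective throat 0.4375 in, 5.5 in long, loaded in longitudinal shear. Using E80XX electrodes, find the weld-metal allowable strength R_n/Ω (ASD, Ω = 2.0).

E80XX → F_EXX = 80 ksi.
Effective throat (given) t_e = 0.4375 in.
A_we = 0.4375 × 5.5 = 2.406 in².
F_nw = 0.6 F_EXX = 48 ksi.
R_n/Ω = (48 × 2.406) / 2.0 = 57.75 kip.

R_n/Ω ≈ 57.8 kip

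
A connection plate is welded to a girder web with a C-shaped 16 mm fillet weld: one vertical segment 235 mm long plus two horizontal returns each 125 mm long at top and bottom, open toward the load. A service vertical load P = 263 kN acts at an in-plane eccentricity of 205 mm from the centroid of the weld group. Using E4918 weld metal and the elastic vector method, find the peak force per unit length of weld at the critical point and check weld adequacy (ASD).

E49XX → F_EXX = 490 MPa.
Total weld length L_w = 485 mm. Treat welds as unit-width lines.
Centroid: x̄ = 2×125×62.5 / 485 = 32.22 mm from the vertical weld.
Polar moment about centroid: J = I_x + I_y = [235³/12 + 2×125×117.5²] + [235×32.22² + 2(125³/12 + 125×30.28²)] = 5332000 mm³.
Direct shear f_v = P/L_w = 263×10³ / 485 = 542.3 N/mm (vertical).
Torsion M = P·e = 263×10³ × 205 = 53915000 N·mm.
Critical point at (x, y) = (92.78, 117.5) from centroid. f_tx = M·y/J = 1188 N/mm; f_ty = M·x/J = 938.2 N/mm.
Resultant f_max = √[f_tx² + (f_v + f_ty)²] = √[1188² + (542.3 + 938.2)²] = 1898 N/mm.
Capacity per unit length: r_n/Ω = (1/2.0) × 0.6 × 490 × (0.707 × 16) = 1663 N/mm.
1898 > 1663 → NOT adequate.

f_max ≈ 1900 N/mm; NOT adequate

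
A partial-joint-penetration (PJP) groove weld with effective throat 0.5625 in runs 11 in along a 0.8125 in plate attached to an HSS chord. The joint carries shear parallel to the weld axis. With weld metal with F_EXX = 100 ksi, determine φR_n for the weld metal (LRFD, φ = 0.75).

φR_n ≈ 278 kips

Effective throat (given) t_e = 0.5625 in.
A_we = 0.5625 × 11 = 6.188 in².
F_nw = 0.6 F_EXX = 60 ksi.
φR_n = 0.75 × 60 × 6.188 = 278.4 kips.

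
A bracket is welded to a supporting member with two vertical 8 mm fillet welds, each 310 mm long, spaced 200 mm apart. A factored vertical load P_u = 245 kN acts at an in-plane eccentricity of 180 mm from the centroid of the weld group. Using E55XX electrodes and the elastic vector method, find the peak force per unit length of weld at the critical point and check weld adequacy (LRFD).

f_max ≈ 1000 N/mm; adequate

E55XX → F_EXX = 550 MPa.
Total weld length L_w = 620 mm. Treat welds as unit-width lines.
Polar moment about centroid: J = 2[d³/12 + d(b/2)²] = 2[310³/12 + 310×100²] = 11170000 mm³.
Direct shear f_v = P/L_w = 245×10³ / 620 = 395.2 N/mm (vertical).
Torsion M = P·e = 245×10³ × 180 = 44100000 N·mm.
Critical point at (x, y) = (100, 155) from centroid. f_tx = M·y/J = 612.2 N/mm; f_ty = M·x/J = 395 N/mm.
Resultant f_max = √[f_tx² + (f_v + f_ty)²] = √[612.2² + (395.2 + 395)²] = 999.6 N/mm.
Capacity per unit length: φr_n = 0.75 × 0.6 × 550 × (0.707 × 8) = 1400 N/mm.
999.6 ≤ 1400 → adequate.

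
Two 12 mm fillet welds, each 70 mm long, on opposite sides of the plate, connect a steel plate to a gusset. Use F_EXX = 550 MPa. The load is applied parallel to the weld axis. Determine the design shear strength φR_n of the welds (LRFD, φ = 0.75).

Effective throat t_e = 0.707 × 12 = 8.484 mm.
Total length L = 140 mm; A_we = 8.484 × 140 = 1188 mm².
F_nw = 0.6 F_EXX = 0.6 × 550 = 330 MPa.
φR_n = 0.75 × 330 × 1188 × 10⁻³ = 294 kN.

φR_n ≈ 294 kN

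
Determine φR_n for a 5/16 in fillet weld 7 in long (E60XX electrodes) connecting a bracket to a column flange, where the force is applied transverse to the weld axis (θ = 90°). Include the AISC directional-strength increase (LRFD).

φR_n ≈ 62.6 kip

E60XX → F_EXX = 60 ksi.
t_e = 0.707 × 0.3125 = 0.2209 in; A_we = 0.2209 × 7 = 1.547 in².
Directional factor: 1.0 + 0.5 sin^1.5(90°) = 1.5.
F_nw = 0.6 × 60 × 1.5 = 54 ksi.
φR_n = 0.75 × 54 × 1.547 = 62.64 kip.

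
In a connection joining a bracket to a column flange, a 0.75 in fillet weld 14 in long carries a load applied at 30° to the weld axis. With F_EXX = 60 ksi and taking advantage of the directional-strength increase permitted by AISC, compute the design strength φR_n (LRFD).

φR_n ≈ 236 kip

t_e = 0.707 × 0.75 = 0.5302 in; A_we = 0.5302 × 14 = 7.423 in².
Directional factor: 1.0 + 0.5 sin^1.5(30°) = 1.177.
F_nw = 0.6 × 60 × 1.177 = 42.36 ksi.
φR_n = 0.75 × 42.36 × 7.423 = 235.9 kip.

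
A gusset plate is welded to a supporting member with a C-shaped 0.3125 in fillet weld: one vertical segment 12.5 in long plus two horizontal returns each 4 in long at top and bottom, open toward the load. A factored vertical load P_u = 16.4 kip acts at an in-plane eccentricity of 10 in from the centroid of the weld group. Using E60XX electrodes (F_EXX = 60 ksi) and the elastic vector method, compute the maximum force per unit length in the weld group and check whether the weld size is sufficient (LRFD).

Total weld length L_w = 20.5 in. Treat welds as unit-width lines.
Centroid: x̄ = 2×4×2 / 20.5 = 0.7805 in from the vertical weld.
Polar moment about centroid: J = I_x + I_y = [12.5³/12 + 2×4×6.25²] + [12.5×0.7805² + 2(4³/12 + 4×1.22²)] = 505.4 in³.
Direct shear f_v = P/L_w = 16.4 / 20.5 = 0.8 kip/in (vertical).
Torsion M = P·e = 16.4 × 10 = 164 kip·in.
Critical point at (x, y) = (3.22, 6.25) from centroid. f_tx = M·y/J = 2.028 kip/in; f_ty = M·x/J = 1.045 kip/in.
Resultant f_max = √[f_tx² + (f_v + f_ty)²] = √[2.028² + (0.8 + 1.045)²] = 2.741 kip/in.
Capacity per unit length: φr_n = 0.75 × 0.6 × 60 × (0.707 × 0.3125) = 5.965 kip/in.
2.741 ≤ 5.965 → adequate.

f_max ≈ 2.74 kip/in; adequate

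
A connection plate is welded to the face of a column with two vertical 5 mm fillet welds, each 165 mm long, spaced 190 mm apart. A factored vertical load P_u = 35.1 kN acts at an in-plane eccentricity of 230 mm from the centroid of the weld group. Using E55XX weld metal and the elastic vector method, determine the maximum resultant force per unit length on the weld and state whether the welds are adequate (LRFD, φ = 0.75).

f_max ≈ 360 N/mm; adequate

E55XX → F_EXX = 550 MPa.
Total weld length L_w = 330 mm. Treat welds as unit-width lines.
Polar moment about centroid: J = 2[d³/12 + d(b/2)²] = 2[165³/12 + 165×95²] = 3727000 mm³.
Direct shear f_v = P/L_w = 35.1×10³ / 330 = 106.4 N/mm (vertical).
Torsion M = P·e = 35.1×10³ × 230 = 8073000 N·mm.
Critical point at (x, y) = (95, 82.5) from centroid. f_tx = M·y/J = 178.7 N/mm; f_ty = M·x/J = 205.8 N/mm.
Resultant f_max = √[f_tx² + (f_v + f_ty)²] = √[178.7² + (106.4 + 205.8)²] = 359.7 N/mm.
Capacity per unit length: φr_n = 0.75 × 0.6 × 550 × (0.707 × 5) = 874.9 N/mm.
359.7 ≤ 874.9 → adequate.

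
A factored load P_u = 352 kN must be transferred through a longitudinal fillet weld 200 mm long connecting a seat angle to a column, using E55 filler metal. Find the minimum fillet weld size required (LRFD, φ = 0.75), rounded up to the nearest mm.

w = 11 mm

E55XX → F_EXX = 550 MPa.
Total weld length L = 200 mm.
Required throat t_e = P_u / (φ × 0.6 F_EXX × L) = 352 / (0.75 × 0.6 × 550 × 200 × 10⁻³) = 7.111 mm.
Required leg w = t_e / 0.707 = 10.06 mm → use 11 mm.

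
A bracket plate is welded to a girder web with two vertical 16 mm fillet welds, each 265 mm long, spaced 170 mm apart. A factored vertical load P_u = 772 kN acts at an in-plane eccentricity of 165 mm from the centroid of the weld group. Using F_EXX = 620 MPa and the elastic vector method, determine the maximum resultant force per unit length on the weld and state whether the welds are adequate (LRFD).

f_max ≈ 3880 N/mm; NOT adequate

Total weld length L_w = 530 mm. Treat welds as unit-width lines.
Polar moment about centroid: J = 2[d³/12 + d(b/2)²] = 2[265³/12 + 265×85²] = 6931000 mm³.
Direct shear f_v = P/L_w = 772×10³ / 530 = 1457 N/mm (vertical).
Torsion M = P·e = 772×10³ × 165 = 127380000 N·mm.
Critical point at (x, y) = (85, 132.5) from centroid. f_tx = M·y/J = 2435 N/mm; f_ty = M·x/J = 1562 N/mm.
Resultant f_max = √[f_tx² + (f_v + f_ty)²] = √[2435² + (1457 + 1562)²] = 3879 N/mm.
Capacity per unit length: φr_n = 0.75 × 0.6 × 620 × (0.707 × 16) = 3156 N/mm.
3879 > 3156 → NOT adequate.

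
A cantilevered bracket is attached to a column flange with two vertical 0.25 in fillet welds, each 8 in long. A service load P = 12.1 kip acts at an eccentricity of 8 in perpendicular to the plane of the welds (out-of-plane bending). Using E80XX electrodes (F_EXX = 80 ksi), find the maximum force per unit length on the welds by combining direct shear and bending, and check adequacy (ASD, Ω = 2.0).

f_max ≈ 4.6 kip/in; NOT adequate

L_w = 2 × 8 = 16 in; section modulus (unit throat) S = 2 × L²/6 = 21.33 in².
Direct shear f_v = P/L_w = 12.1/16 = 0.7562 kip/in.
Moment M = P × e = 12.1 × 8 = 96.8 kip·in; bending f_b = M/S = 4.538 kip/in.
f_max = √(f_v² + f_b²) = √(0.7562² + 4.538²) = 4.6 kip/in.
r_n/Ω = (1/2.0) × 0.6 × 80 × (0.707 × 0.25) = 4.242 kip/in → NOT adequate.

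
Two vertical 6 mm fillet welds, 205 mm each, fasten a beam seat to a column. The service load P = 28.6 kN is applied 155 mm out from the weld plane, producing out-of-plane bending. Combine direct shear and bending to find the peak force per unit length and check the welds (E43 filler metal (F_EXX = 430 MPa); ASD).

f_max ≈ 324 N/mm; adequate

L_w = 2 × 205 = 410 mm; section modulus (unit throat) S = 2 × L²/6 = 14010 mm².
Direct shear f_v = P/L_w = 28.6×10³/410 = 69.76 N/mm.
Moment M = P × e = 28.6×10³ × 155 = 4433000 N·mm; bending f_b = M/S = 316.5 N/mm.
f_max = √(f_v² + f_b²) = √(69.76² + 316.5²) = 324.1 N/mm.
r_n/Ω = (1/2.0) × 0.6 × 430 × (0.707 × 6) = 547.2 N/mm → adequate.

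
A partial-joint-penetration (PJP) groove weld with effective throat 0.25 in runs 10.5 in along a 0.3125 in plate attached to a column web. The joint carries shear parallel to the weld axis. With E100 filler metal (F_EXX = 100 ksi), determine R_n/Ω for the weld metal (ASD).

R_n/Ω ≈ 78.8 kip

Effective throat (given) t_e = 0.25 in.
A_we = 0.25 × 10.5 = 2.625 in².
F_nw = 0.6 F_EXX = 60 ksi.
R_n/Ω = (60 × 2.625) / 2.0 = 78.75 kip.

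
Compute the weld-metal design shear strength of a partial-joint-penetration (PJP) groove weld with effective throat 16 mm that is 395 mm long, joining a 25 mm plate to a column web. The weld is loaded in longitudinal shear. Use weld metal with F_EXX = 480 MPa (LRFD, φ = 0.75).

Effective throat (given) t_e = 16 mm.
A_we = 16 × 395 = 6320 mm².
F_nw = 0.6 F_EXX = 288 MPa.
φR_n = 0.75 × 288 × 6320 × 10⁻³ = 1365 kN.

φR_n ≈ 1370 kN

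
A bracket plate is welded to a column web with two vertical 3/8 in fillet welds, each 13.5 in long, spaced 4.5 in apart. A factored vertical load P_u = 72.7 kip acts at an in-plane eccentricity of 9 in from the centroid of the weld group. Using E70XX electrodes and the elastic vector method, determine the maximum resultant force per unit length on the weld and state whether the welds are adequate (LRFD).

f_max ≈ 9.71 kip/in; NOT adequate

E70XX → F_EXX = 70 ksi.
Total weld length L_w = 27 in. Treat welds as unit-width lines.
Polar moment about centroid: J = 2[d³/12 + d(b/2)²] = 2[13.5³/12 + 13.5×2.25²] = 546.8 in³.
Direct shear f_v = P/L_w = 72.7 / 27 = 2.693 kip/in (vertical).
Torsion M = P·e = 72.7 × 9 = 654.3 kip·in.
Critical point at (x, y) = (2.25, 6.75) from centroid. f_tx = M·y/J = 8.078 kip/in; f_ty = M·x/J = 2.693 kip/in.
Resultant f_max = √[f_tx² + (f_v + f_ty)²] = √[8.078² + (2.693 + 2.693)²] = 9.708 kip/in.
Capacity per unit length: φr_n = 0.75 × 0.6 × 70 × (0.707 × 0.375) = 8.351 kip/in.
9.708 > 8.351 → NOT adequate.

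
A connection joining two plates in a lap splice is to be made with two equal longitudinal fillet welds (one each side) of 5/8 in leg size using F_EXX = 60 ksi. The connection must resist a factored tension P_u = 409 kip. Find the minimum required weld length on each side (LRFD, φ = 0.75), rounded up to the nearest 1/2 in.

L = 17.5 in on each side

Throat t_e = 0.707 × 0.625 = 0.4419 in.
φr_n = 0.75 × 0.6 × 60 × 0.4419 = 11.93 kip/in.
L_req = P_u / φr_n = 409 / 11.93 = 34.28 in total.
Per side: 34.28 / 2 = 17.14 in.
Round up → use L = 17.5 in on each side.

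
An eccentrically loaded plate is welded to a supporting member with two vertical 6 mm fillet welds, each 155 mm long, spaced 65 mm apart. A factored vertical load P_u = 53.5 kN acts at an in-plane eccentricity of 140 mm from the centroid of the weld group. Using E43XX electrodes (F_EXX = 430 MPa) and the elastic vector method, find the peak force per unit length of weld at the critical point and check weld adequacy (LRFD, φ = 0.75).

f_max ≈ 748 N/mm; adequate

Total weld length L_w = 310 mm. Treat welds as unit-width lines.
Polar moment about centroid: J = 2[d³/12 + d(b/2)²] = 2[155³/12 + 155×32.5²] = 948100 mm³.
Direct shear f_v = P/L_w = 53.5×10³ / 310 = 172.6 N/mm (vertical).
Torsion M = P·e = 53.5×10³ × 140 = 7490000 N·mm.
Critical point at (x, y) = (32.5, 77.5) from centroid. f_tx = M·y/J = 612.3 N/mm; f_ty = M·x/J = 256.8 N/mm.
Resultant f_max = √[f_tx² + (f_v + f_ty)²] = √[612.3² + (172.6 + 256.8)²] = 747.8 N/mm.
Capacity per unit length: φr_n = 0.75 × 0.6 × 430 × (0.707 × 6) = 820.8 N/mm.
747.8 ≤ 820.8 → adequate.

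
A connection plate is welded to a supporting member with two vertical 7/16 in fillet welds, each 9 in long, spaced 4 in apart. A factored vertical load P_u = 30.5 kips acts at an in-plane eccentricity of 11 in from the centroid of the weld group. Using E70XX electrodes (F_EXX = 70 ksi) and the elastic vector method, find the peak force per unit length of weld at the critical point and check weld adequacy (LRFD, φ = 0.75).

Total weld length L_w = 18 in. Treat welds as unit-width lines.
Polar moment about centroid: J = 2[d³/12 + d(b/2)²] = 2[9³/12 + 9×2²] = 193.5 in³.
Direct shear f_v = P/L_w = 30.5 / 18 = 1.694 kip/in (vertical).
Torsion M = P·e = 30.5 × 11 = 335.5 kip·in.
Critical point at (x, y) = (2, 4.5) from centroid. f_tx = M·y/J = 7.802 kip/in; f_ty = M·x/J = 3.468 kip/in.
Resultant f_max = √[f_tx² + (f_v + f_ty)²] = √[7.802² + (1.694 + 3.468)²] = 9.355 kip/in.
Capacity per unit length: φr_n = 0.75 × 0.6 × 70 × (0.707 × 0.4375) = 9.743 kip/in.
9.355 ≤ 9.743 → adequate.

f_max ≈ 9.36 kip/in; adequate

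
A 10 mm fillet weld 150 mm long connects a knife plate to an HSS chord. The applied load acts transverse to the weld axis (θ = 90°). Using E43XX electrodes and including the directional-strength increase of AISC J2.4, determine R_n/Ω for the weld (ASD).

R_n/Ω ≈ 205 kN

E43XX → F_EXX = 430 MPa.
t_e = 0.707 × 10 = 7.07 mm; A_we = 7.07 × 150 = 1060 mm².
Directional factor: 1.0 + 0.5 sin^1.5(90°) = 1.5.
F_nw = 0.6 × 430 × 1.5 = 387 MPa.
R_n/Ω = (387 × 1060) / 2.0 × 10⁻³ = 205.2 kN.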